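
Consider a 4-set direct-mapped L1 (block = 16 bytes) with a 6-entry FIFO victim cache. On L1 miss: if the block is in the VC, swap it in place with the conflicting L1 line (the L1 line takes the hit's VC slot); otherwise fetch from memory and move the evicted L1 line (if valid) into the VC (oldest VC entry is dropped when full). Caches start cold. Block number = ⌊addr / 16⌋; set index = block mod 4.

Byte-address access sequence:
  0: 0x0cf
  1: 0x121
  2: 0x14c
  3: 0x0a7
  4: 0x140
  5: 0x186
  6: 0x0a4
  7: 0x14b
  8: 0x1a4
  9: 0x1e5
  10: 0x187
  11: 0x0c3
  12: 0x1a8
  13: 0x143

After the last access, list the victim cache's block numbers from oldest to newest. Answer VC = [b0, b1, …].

VC = [24, 18, 12, 10, 30]

0: 0xcf (blk 12, set 0) → MISS  vc=[]
1: 0x121 (blk 18, set 2) → MISS  vc=[]
2: 0x14c (blk 20, set 0) → MISS  vc=[12]
3: 0xa7 (blk 10, set 2) → MISS  vc=[12, 18]
4: 0x140 (blk 20, set 0) → L1-HIT  vc=[12, 18]
5: 0x186 (blk 24, set 0) → MISS  vc=[12, 18, 20]
6: 0xa4 (blk 10, set 2) → L1-HIT  vc=[12, 18, 20]
7: 0x14b (blk 20, set 0) → VC-HIT  vc=[12, 18, 24]
8: 0x1a4 (blk 26, set 2) → MISS  vc=[12, 18, 24, 10]
9: 0x1e5 (blk 30, set 2) → MISS  vc=[12, 18, 24, 10, 26]
10: 0x187 (blk 24, set 0) → VC-HIT  vc=[12, 18, 20, 10, 26]
11: 0xc3 (blk 12, set 0) → VC-HIT  vc=[24, 18, 20, 10, 26]
12: 0x1a8 (blk 26, set 2) → VC-HIT  vc=[24, 18, 20, 10, 30]
13: 0x143 (blk 20, set 0) → VC-HIT  vc=[24, 18, 12, 10, 30]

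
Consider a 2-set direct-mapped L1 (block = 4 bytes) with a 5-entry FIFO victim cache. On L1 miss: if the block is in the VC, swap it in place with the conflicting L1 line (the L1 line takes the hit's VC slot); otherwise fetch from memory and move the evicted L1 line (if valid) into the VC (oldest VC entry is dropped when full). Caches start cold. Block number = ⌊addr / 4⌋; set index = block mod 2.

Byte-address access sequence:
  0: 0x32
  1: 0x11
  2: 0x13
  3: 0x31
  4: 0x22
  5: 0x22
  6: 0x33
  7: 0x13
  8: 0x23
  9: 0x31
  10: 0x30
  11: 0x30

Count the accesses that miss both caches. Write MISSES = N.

MISSES = 3

0: 0x32 (blk 12, set 0) → MISS  vc=[]
1: 0x11 (blk 4, set 0) → MISS  vc=[12]
2: 0x13 (blk 4, set 0) → L1-HIT  vc=[12]
3: 0x31 (blk 12, set 0) → VC-HIT  vc=[4]
4: 0x22 (blk 8, set 0) → MISS  vc=[4, 12]
5: 0x22 (blk 8, set 0) → L1-HIT  vc=[4, 12]
6: 0x33 (blk 12, set 0) → VC-HIT  vc=[4, 8]
7: 0x13 (blk 4, set 0) → VC-HIT  vc=[12, 8]
8: 0x23 (blk 8, set 0) → VC-HIT  vc=[12, 4]
9: 0x31 (blk 12, set 0) → VC-HIT  vc=[8, 4]
10: 0x30 (blk 12, set 0) → L1-HIT  vc=[8, 4]
11: 0x30 (blk 12, set 0) → L1-HIT  vc=[8, 4]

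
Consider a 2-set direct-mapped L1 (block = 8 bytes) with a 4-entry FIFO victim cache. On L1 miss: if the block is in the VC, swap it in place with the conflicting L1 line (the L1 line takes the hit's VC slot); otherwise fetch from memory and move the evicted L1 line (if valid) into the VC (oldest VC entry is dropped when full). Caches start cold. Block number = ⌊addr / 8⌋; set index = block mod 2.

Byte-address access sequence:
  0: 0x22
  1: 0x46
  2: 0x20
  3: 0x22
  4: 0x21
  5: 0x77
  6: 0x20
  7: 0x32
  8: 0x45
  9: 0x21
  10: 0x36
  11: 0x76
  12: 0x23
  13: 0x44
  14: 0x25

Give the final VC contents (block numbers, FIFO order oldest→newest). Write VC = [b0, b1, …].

VC = [14, 6, 8]

  [0] addr=0x22 blk=4 s=0: MISS | VC []
  [1] addr=0x46 blk=8 s=0: MISS | VC [4]
  [2] addr=0x20 blk=4 s=0: VC-HIT | VC [8]
  [3] addr=0x22 blk=4 s=0: L1-HIT | VC [8]
  [4] addr=0x21 blk=4 s=0: L1-HIT | VC [8]
  [5] addr=0x77 blk=14 s=0: MISS | VC [8, 4]
  [6] addr=0x20 blk=4 s=0: VC-HIT | VC [8, 14]
  [7] addr=0x32 blk=6 s=0: MISS | VC [8, 14, 4]
  [8] addr=0x45 blk=8 s=0: VC-HIT | VC [6, 14, 4]
  [9] addr=0x21 blk=4 s=0: VC-HIT | VC [6, 14, 8]
  [10] addr=0x36 blk=6 s=0: VC-HIT | VC [4, 14, 8]
  [11] addr=0x76 blk=14 s=0: VC-HIT | VC [4, 6, 8]
  [12] addr=0x23 blk=4 s=0: VC-HIT | VC [14, 6, 8]
  [13] addr=0x44 blk=8 s=0: VC-HIT | VC [14, 6, 4]
  [14] addr=0x25 blk=4 s=0: VC-HIT | VC [14, 6, 8]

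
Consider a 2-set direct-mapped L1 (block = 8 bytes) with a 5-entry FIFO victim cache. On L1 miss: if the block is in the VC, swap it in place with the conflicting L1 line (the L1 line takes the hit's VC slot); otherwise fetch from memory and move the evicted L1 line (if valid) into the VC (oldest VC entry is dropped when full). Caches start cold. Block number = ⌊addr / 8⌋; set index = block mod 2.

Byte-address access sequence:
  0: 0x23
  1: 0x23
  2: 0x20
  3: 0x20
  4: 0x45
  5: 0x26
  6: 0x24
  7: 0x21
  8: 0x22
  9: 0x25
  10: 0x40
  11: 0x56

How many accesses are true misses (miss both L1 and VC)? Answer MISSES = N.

0: 0x23 (blk 4, set 0) → MISS  vc=[]
1: 0x23 (blk 4, set 0) → L1-HIT  vc=[]
2: 0x20 (blk 4, set 0) → L1-HIT  vc=[]
3: 0x20 (blk 4, set 0) → L1-HIT  vc=[]
4: 0x45 (blk 8, set 0) → MISS  vc=[4]
5: 0x26 (blk 4, set 0) → VC-HIT  vc=[8]
6: 0x24 (blk 4, set 0) → L1-HIT  vc=[8]
7: 0x21 (blk 4, set 0) → L1-HIT  vc=[8]
8: 0x22 (blk 4, set 0) → L1-HIT  vc=[8]
9: 0x25 (blk 4, set 0) → L1-HIT  vc=[8]
10: 0x40 (blk 8, set 0) → VC-HIT  vc=[4]
11: 0x56 (blk 10, set 0) → MISS  vc=[4, 8]

MISSES = 3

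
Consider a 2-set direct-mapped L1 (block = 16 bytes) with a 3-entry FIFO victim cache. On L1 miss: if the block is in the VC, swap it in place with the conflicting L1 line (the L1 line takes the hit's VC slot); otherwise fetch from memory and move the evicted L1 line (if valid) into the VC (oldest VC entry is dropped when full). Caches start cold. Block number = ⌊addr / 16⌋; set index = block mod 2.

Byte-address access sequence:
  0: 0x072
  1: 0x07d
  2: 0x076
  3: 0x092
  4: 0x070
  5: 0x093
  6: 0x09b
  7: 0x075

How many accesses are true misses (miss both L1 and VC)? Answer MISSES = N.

#0 0x72→b7/s1 MISS; vc=[]
#1 0x7d→b7/s1 L1-HIT; vc=[]
#2 0x76→b7/s1 L1-HIT; vc=[]
#3 0x92→b9/s1 MISS; vc=[7]
#4 0x70→b7/s1 VC-HIT; vc=[9]
#5 0x93→b9/s1 VC-HIT; vc=[7]
#6 0x9b→b9/s1 L1-HIT; vc=[7]
#7 0x75→b7/s1 VC-HIT; vc=[9]

MISSES = 2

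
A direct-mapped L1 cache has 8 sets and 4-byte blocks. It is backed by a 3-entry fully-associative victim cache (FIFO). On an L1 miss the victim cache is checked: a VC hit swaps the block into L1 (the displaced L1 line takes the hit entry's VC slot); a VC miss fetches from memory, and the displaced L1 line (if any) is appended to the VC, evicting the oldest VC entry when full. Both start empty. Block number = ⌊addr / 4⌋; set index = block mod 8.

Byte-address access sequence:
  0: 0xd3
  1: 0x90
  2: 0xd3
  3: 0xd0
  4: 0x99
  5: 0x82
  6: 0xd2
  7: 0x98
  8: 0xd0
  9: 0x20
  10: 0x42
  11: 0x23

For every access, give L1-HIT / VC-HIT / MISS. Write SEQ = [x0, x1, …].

  [0] addr=0xd3 blk=52 s=4: MISS | VC []
  [1] addr=0x90 blk=36 s=4: MISS | VC [52]
  [2] addr=0xd3 blk=52 s=4: VC-HIT | VC [36]
  [3] addr=0xd0 blk=52 s=4: L1-HIT | VC [36]
  [4] addr=0x99 blk=38 s=6: MISS | VC [36]
  [5] addr=0x82 blk=32 s=0: MISS | VC [36]
  [6] addr=0xd2 blk=52 s=4: L1-HIT | VC [36]
  [7] addr=0x98 blk=38 s=6: L1-HIT | VC [36]
  [8] addr=0xd0 blk=52 s=4: L1-HIT | VC [36]
  [9] addr=0x20 blk=8 s=0: MISS | VC [36, 32]
  [10] addr=0x42 blk=16 s=0: MISS | VC [36, 32, 8]
  [11] addr=0x23 blk=8 s=0: VC-HIT | VC [36, 32, 16]

SEQ = [MISS, MISS, VC-HIT, L1-HIT, MISS, MISS, L1-HIT, L1-HIT, L1-HIT, MISS, MISS, VC-HIT]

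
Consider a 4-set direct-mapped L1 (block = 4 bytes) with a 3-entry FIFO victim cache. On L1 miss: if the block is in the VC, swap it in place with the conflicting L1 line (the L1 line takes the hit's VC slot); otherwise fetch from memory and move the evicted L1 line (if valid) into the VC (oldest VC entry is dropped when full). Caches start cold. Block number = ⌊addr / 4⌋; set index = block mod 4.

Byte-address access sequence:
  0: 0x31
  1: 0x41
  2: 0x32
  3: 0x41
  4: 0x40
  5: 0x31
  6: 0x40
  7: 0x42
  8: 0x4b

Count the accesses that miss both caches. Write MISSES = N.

  [0] addr=0x31 blk=12 s=0: MISS | VC []
  [1] addr=0x41 blk=16 s=0: MISS | VC [12]
  [2] addr=0x32 blk=12 s=0: VC-HIT | VC [16]
  [3] addr=0x41 blk=16 s=0: VC-HIT | VC [12]
  [4] addr=0x40 blk=16 s=0: L1-HIT | VC [12]
  [5] addr=0x31 blk=12 s=0: VC-HIT | VC [16]
  [6] addr=0x40 blk=16 s=0: VC-HIT | VC [12]
  [7] addr=0x42 blk=16 s=0: L1-HIT | VC [12]
  [8] addr=0x4b blk=18 s=2: MISS | VC [12]

MISSES = 3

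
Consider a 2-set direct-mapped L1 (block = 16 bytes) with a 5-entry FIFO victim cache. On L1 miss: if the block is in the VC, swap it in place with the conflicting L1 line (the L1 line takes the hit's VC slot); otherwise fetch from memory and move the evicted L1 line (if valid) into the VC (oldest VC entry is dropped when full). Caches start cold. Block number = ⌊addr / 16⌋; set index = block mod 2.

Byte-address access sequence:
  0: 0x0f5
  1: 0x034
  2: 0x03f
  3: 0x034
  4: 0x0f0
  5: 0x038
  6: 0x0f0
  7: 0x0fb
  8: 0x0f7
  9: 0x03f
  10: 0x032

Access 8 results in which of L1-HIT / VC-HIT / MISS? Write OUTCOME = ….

OUTCOME = L1-HIT

#0 0xf5→b15/s1 MISS; vc=[]
#1 0x34→b3/s1 MISS; vc=[15]
#2 0x3f→b3/s1 L1-HIT; vc=[15]
#3 0x34→b3/s1 L1-HIT; vc=[15]
#4 0xf0→b15/s1 VC-HIT; vc=[3]
#5 0x38→b3/s1 VC-HIT; vc=[15]
#6 0xf0→b15/s1 VC-HIT; vc=[3]
#7 0xfb→b15/s1 L1-HIT; vc=[3]
#8 0xf7→b15/s1 L1-HIT; vc=[3]
#9 0x3f→b3/s1 VC-HIT; vc=[15]
#10 0x32→b3/s1 L1-HIT; vc=[15]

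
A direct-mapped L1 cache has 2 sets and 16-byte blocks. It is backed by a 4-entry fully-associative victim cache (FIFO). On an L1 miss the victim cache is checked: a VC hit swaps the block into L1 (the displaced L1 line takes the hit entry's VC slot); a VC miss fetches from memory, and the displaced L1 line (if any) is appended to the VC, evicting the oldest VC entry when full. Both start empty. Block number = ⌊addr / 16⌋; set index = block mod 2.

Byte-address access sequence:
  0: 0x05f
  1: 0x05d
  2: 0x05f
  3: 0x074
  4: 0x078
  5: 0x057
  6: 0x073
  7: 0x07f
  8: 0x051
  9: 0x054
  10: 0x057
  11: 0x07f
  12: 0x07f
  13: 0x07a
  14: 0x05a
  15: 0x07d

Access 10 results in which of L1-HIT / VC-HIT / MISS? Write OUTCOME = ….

OUTCOME = L1-HIT

#0 0x5f→b5/s1 MISS; vc=[]
#1 0x5d→b5/s1 L1-HIT; vc=[]
#2 0x5f→b5/s1 L1-HIT; vc=[]
#3 0x74→b7/s1 MISS; vc=[5]
#4 0x78→b7/s1 L1-HIT; vc=[5]
#5 0x57→b5/s1 VC-HIT; vc=[7]
#6 0x73→b7/s1 VC-HIT; vc=[5]
#7 0x7f→b7/s1 L1-HIT; vc=[5]
#8 0x51→b5/s1 VC-HIT; vc=[7]
#9 0x54→b5/s1 L1-HIT; vc=[7]
#10 0x57→b5/s1 L1-HIT; vc=[7]
#11 0x7f→b7/s1 VC-HIT; vc=[5]
#12 0x7f→b7/s1 L1-HIT; vc=[5]
#13 0x7a→b7/s1 L1-HIT; vc=[5]
#14 0x5a→b5/s1 VC-HIT; vc=[7]
#15 0x7d→b7/s1 VC-HIT; vc=[5]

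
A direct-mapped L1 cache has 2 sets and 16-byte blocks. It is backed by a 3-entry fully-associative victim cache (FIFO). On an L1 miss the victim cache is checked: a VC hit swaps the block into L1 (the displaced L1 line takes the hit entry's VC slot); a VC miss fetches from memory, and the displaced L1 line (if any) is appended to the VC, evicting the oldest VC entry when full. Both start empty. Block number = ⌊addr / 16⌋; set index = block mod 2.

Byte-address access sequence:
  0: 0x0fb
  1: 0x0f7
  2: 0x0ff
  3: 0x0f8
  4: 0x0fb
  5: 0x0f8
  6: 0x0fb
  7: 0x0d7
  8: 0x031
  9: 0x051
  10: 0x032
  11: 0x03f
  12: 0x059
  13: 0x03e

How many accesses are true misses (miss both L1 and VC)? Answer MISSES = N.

#0 0xfb→b15/s1 MISS; vc=[]
#1 0xf7→b15/s1 L1-HIT; vc=[]
#2 0xff→b15/s1 L1-HIT; vc=[]
#3 0xf8→b15/s1 L1-HIT; vc=[]
#4 0xfb→b15/s1 L1-HIT; vc=[]
#5 0xf8→b15/s1 L1-HIT; vc=[]
#6 0xfb→b15/s1 L1-HIT; vc=[]
#7 0xd7→b13/s1 MISS; vc=[15]
#8 0x31→b3/s1 MISS; vc=[15,13]
#9 0x51→b5/s1 MISS; vc=[15,13,3]
#10 0x32→b3/s1 VC-HIT; vc=[15,13,5]
#11 0x3f→b3/s1 L1-HIT; vc=[15,13,5]
#12 0x59→b5/s1 VC-HIT; vc=[15,13,3]
#13 0x3e→b3/s1 VC-HIT; vc=[15,13,5]

MISSES = 4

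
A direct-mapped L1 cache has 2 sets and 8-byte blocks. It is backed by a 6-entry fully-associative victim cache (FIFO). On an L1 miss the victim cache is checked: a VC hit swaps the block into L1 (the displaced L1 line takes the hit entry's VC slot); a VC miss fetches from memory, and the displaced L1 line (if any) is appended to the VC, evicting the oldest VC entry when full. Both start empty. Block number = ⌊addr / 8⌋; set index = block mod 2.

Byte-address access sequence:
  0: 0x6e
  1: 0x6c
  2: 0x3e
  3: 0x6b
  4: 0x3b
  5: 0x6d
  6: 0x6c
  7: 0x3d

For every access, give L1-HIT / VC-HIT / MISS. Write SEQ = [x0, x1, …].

SEQ = [MISS, L1-HIT, MISS, VC-HIT, VC-HIT, VC-HIT, L1-HIT, VC-HIT]

0: 0x6e (blk 13, set 1) → MISS  vc=[]
1: 0x6c (blk 13, set 1) → L1-HIT  vc=[]
2: 0x3e (blk 7, set 1) → MISS  vc=[13]
3: 0x6b (blk 13, set 1) → VC-HIT  vc=[7]
4: 0x3b (blk 7, set 1) → VC-HIT  vc=[13]
5: 0x6d (blk 13, set 1) → VC-HIT  vc=[7]
6: 0x6c (blk 13, set 1) → L1-HIT  vc=[7]
7: 0x3d (blk 7, set 1) → VC-HIT  vc=[13]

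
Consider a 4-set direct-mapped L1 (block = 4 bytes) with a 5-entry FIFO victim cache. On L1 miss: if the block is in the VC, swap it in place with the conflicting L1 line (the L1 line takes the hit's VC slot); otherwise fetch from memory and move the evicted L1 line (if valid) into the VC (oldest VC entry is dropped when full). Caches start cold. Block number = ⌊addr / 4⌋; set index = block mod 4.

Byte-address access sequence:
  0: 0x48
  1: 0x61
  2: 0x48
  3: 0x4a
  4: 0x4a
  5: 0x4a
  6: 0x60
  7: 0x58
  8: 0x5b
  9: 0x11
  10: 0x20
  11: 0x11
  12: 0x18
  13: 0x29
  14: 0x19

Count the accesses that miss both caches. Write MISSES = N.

0: 0x48 (blk 18, set 2) → MISS  vc=[]
1: 0x61 (blk 24, set 0) → MISS  vc=[]
2: 0x48 (blk 18, set 2) → L1-HIT  vc=[]
3: 0x4a (blk 18, set 2) → L1-HIT  vc=[]
4: 0x4a (blk 18, set 2) → L1-HIT  vc=[]
5: 0x4a (blk 18, set 2) → L1-HIT  vc=[]
6: 0x60 (blk 24, set 0) → L1-HIT  vc=[]
7: 0x58 (blk 22, set 2) → MISS  vc=[18]
8: 0x5b (blk 22, set 2) → L1-HIT  vc=[18]
9: 0x11 (blk 4, set 0) → MISS  vc=[18, 24]
10: 0x20 (blk 8, set 0) → MISS  vc=[18, 24, 4]
11: 0x11 (blk 4, set 0) → VC-HIT  vc=[18, 24, 8]
12: 0x18 (blk 6, set 2) → MISS  vc=[18, 24, 8, 22]
13: 0x29 (blk 10, set 2) → MISS  vc=[18, 24, 8, 22, 6]
14: 0x19 (blk 6, set 2) → VC-HIT  vc=[18, 24, 8, 22, 10]

MISSES = 7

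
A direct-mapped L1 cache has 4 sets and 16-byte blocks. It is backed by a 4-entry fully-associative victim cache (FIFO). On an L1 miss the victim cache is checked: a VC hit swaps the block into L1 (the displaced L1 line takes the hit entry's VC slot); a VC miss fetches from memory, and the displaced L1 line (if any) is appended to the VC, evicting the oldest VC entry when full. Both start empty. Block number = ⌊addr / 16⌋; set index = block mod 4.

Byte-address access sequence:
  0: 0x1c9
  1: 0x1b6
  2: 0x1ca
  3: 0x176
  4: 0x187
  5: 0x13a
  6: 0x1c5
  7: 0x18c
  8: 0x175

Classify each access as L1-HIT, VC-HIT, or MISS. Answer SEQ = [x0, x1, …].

  [0] addr=0x1c9 blk=28 s=0: MISS | VC []
  [1] addr=0x1b6 blk=27 s=3: MISS | VC []
  [2] addr=0x1ca blk=28 s=0: L1-HIT | VC []
  [3] addr=0x176 blk=23 s=3: MISS | VC [27]
  [4] addr=0x187 blk=24 s=0: MISS | VC [27, 28]
  [5] addr=0x13a blk=19 s=3: MISS | VC [27, 28, 23]
  [6] addr=0x1c5 blk=28 s=0: VC-HIT | VC [27, 24, 23]
  [7] addr=0x18c blk=24 s=0: VC-HIT | VC [27, 28, 23]
  [8] addr=0x175 blk=23 s=3: VC-HIT | VC [27, 28, 19]

SEQ = [MISS, MISS, L1-HIT, MISS, MISS, MISS, VC-HIT, VC-HIT, VC-HIT]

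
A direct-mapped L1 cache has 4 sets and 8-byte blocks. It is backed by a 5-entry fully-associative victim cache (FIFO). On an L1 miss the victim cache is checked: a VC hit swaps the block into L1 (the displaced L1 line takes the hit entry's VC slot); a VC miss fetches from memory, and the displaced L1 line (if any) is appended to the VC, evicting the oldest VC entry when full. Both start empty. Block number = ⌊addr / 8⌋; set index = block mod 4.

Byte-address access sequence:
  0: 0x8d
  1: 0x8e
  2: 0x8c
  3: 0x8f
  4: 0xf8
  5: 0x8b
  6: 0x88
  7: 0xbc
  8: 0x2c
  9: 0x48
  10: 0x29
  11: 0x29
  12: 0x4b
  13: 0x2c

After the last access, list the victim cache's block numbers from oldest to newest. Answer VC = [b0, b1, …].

VC = [31, 17, 9]

#0 0x8d→b17/s1 MISS; vc=[]
#1 0x8e→b17/s1 L1-HIT; vc=[]
#2 0x8c→b17/s1 L1-HIT; vc=[]
#3 0x8f→b17/s1 L1-HIT; vc=[]
#4 0xf8→b31/s3 MISS; vc=[]
#5 0x8b→b17/s1 L1-HIT; vc=[]
#6 0x88→b17/s1 L1-HIT; vc=[]
#7 0xbc→b23/s3 MISS; vc=[31]
#8 0x2c→b5/s1 MISS; vc=[31,17]
#9 0x48→b9/s1 MISS; vc=[31,17,5]
#10 0x29→b5/s1 VC-HIT; vc=[31,17,9]
#11 0x29→b5/s1 L1-HIT; vc=[31,17,9]
#12 0x4b→b9/s1 VC-HIT; vc=[31,17,5]
#13 0x2c→b5/s1 VC-HIT; vc=[31,17,9]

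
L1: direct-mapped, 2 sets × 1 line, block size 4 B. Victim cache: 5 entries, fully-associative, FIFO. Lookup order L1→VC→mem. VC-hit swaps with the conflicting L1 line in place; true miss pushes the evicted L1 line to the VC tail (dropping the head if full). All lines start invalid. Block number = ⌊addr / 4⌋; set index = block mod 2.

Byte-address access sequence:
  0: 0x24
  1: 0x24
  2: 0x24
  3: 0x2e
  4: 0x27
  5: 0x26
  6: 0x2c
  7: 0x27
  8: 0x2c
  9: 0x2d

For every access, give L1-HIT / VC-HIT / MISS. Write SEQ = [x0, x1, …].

SEQ = [MISS, L1-HIT, L1-HIT, MISS, VC-HIT, L1-HIT, VC-HIT, VC-HIT, VC-HIT, L1-HIT]

#0 0x24→b9/s1 MISS; vc=[]
#1 0x24→b9/s1 L1-HIT; vc=[]
#2 0x24→b9/s1 L1-HIT; vc=[]
#3 0x2e→b11/s1 MISS; vc=[9]
#4 0x27→b9/s1 VC-HIT; vc=[11]
#5 0x26→b9/s1 L1-HIT; vc=[11]
#6 0x2c→b11/s1 VC-HIT; vc=[9]
#7 0x27→b9/s1 VC-HIT; vc=[11]
#8 0x2c→b11/s1 VC-HIT; vc=[9]
#9 0x2d→b11/s1 L1-HIT; vc=[9]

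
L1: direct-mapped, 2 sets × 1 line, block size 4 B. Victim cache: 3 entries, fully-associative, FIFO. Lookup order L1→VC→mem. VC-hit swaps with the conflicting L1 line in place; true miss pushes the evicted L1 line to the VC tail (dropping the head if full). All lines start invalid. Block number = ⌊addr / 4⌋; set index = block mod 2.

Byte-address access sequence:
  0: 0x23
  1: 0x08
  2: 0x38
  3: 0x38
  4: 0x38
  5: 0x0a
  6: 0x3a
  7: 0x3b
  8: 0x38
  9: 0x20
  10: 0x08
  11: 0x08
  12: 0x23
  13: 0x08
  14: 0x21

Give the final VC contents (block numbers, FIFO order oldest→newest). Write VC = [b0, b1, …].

  [0] addr=0x23 blk=8 s=0: MISS | VC []
  [1] addr=0x8 blk=2 s=0: MISS | VC [8]
  [2] addr=0x38 blk=14 s=0: MISS | VC [8, 2]
  [3] addr=0x38 blk=14 s=0: L1-HIT | VC [8, 2]
  [4] addr=0x38 blk=14 s=0: L1-HIT | VC [8, 2]
  [5] addr=0xa blk=2 s=0: VC-HIT | VC [8, 14]
  [6] addr=0x3a blk=14 s=0: VC-HIT | VC [8, 2]
  [7] addr=0x3b blk=14 s=0: L1-HIT | VC [8, 2]
  [8] addr=0x38 blk=14 s=0: L1-HIT | VC [8, 2]
  [9] addr=0x20 blk=8 s=0: VC-HIT | VC [14, 2]
  [10] addr=0x8 blk=2 s=0: VC-HIT | VC [14, 8]
  [11] addr=0x8 blk=2 s=0: L1-HIT | VC [14, 8]
  [12] addr=0x23 blk=8 s=0: VC-HIT | VC [14, 2]
  [13] addr=0x8 blk=2 s=0: VC-HIT | VC [14, 8]
  [14] addr=0x21 blk=8 s=0: VC-HIT | VC [14, 2]

VC = [14, 2]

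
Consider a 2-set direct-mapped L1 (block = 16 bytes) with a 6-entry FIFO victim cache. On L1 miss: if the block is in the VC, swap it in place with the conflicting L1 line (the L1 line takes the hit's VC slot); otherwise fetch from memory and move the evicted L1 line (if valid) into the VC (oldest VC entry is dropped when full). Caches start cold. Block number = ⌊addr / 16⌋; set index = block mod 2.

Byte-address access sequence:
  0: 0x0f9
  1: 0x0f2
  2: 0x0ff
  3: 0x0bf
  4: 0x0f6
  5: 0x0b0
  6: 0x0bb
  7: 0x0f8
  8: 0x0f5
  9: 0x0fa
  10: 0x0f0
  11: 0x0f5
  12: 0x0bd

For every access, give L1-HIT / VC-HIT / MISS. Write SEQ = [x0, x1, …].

SEQ = [MISS, L1-HIT, L1-HIT, MISS, VC-HIT, VC-HIT, L1-HIT, VC-HIT, L1-HIT, L1-HIT, L1-HIT, L1-HIT, VC-HIT]

  [0] addr=0xf9 blk=15 s=1: MISS | VC []
  [1] addr=0xf2 blk=15 s=1: L1-HIT | VC []
  [2] addr=0xff blk=15 s=1: L1-HIT | VC []
  [3] addr=0xbf blk=11 s=1: MISS | VC [15]
  [4] addr=0xf6 blk=15 s=1: VC-HIT | VC [11]
  [5] addr=0xb0 blk=11 s=1: VC-HIT | VC [15]
  [6] addr=0xbb blk=11 s=1: L1-HIT | VC [15]
  [7] addr=0xf8 blk=15 s=1: VC-HIT | VC [11]
  [8] addr=0xf5 blk=15 s=1: L1-HIT | VC [11]
  [9] addr=0xfa blk=15 s=1: L1-HIT | VC [11]
  [10] addr=0xf0 blk=15 s=1: L1-HIT | VC [11]
  [11] addr=0xf5 blk=15 s=1: L1-HIT | VC [11]
  [12] addr=0xbd blk=11 s=1: VC-HIT | VC [15]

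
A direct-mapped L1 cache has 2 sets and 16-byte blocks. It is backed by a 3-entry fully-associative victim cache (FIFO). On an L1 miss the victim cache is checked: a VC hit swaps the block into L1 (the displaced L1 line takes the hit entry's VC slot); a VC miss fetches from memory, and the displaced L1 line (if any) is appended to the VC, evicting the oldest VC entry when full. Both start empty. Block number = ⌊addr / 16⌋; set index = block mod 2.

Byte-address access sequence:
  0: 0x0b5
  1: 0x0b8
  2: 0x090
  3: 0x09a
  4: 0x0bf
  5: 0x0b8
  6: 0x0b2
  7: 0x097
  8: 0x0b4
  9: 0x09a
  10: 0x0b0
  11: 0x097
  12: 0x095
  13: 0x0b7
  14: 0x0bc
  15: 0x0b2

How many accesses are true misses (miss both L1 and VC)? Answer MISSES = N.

MISSES = 2

0: 0xb5 (blk 11, set 1) → MISS  vc=[]
1: 0xb8 (blk 11, set 1) → L1-HIT  vc=[]
2: 0x90 (blk 9, set 1) → MISS  vc=[11]
3: 0x9a (blk 9, set 1) → L1-HIT  vc=[11]
4: 0xbf (blk 11, set 1) → VC-HIT  vc=[9]
5: 0xb8 (blk 11, set 1) → L1-HIT  vc=[9]
6: 0xb2 (blk 11, set 1) → L1-HIT  vc=[9]
7: 0x97 (blk 9, set 1) → VC-HIT  vc=[11]
8: 0xb4 (blk 11, set 1) → VC-HIT  vc=[9]
9: 0x9a (blk 9, set 1) → VC-HIT  vc=[11]
10: 0xb0 (blk 11, set 1) → VC-HIT  vc=[9]
11: 0x97 (blk 9, set 1) → VC-HIT  vc=[11]
12: 0x95 (blk 9, set 1) → L1-HIT  vc=[11]
13: 0xb7 (blk 11, set 1) → VC-HIT  vc=[9]
14: 0xbc (blk 11, set 1) → L1-HIT  vc=[9]
15: 0xb2 (blk 11, set 1) → L1-HIT  vc=[9]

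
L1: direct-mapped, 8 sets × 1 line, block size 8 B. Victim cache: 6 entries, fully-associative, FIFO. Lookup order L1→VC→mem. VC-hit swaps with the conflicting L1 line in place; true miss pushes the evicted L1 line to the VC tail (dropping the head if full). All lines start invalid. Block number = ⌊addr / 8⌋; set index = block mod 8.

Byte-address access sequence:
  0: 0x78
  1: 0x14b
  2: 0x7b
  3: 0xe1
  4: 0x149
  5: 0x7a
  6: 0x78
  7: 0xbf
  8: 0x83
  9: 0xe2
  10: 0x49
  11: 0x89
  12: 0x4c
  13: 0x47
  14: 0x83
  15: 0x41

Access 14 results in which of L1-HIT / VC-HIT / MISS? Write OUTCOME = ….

OUTCOME = VC-HIT

  [0] addr=0x78 blk=15 s=7: MISS | VC []
  [1] addr=0x14b blk=41 s=1: MISS | VC []
  [2] addr=0x7b blk=15 s=7: L1-HIT | VC []
  [3] addr=0xe1 blk=28 s=4: MISS | VC []
  [4] addr=0x149 blk=41 s=1: L1-HIT | VC []
  [5] addr=0x7a blk=15 s=7: L1-HIT | VC []
  [6] addr=0x78 blk=15 s=7: L1-HIT | VC []
  [7] addr=0xbf blk=23 s=7: MISS | VC [15]
  [8] addr=0x83 blk=16 s=0: MISS | VC [15]
  [9] addr=0xe2 blk=28 s=4: L1-HIT | VC [15]
  [10] addr=0x49 blk=9 s=1: MISS | VC [15, 41]
  [11] addr=0x89 blk=17 s=1: MISS | VC [15, 41, 9]
  [12] addr=0x4c blk=9 s=1: VC-HIT | VC [15, 41, 17]
  [13] addr=0x47 blk=8 s=0: MISS | VC [15, 41, 17, 16]
  [14] addr=0x83 blk=16 s=0: VC-HIT | VC [15, 41, 17, 8]
  [15] addr=0x41 blk=8 s=0: VC-HIT | VC [15, 41, 17, 16]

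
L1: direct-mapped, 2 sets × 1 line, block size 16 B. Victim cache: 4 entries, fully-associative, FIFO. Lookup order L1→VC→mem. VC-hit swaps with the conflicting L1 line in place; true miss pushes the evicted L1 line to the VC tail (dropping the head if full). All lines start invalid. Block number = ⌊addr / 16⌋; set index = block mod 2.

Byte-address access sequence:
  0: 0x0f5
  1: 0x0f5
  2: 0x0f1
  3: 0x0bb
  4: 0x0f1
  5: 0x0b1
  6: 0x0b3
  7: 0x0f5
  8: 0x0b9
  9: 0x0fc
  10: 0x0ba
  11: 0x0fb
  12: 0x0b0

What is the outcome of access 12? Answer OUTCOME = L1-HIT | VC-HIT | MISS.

0: 0xf5 (blk 15, set 1) → MISS  vc=[]
1: 0xf5 (blk 15, set 1) → L1-HIT  vc=[]
2: 0xf1 (blk 15, set 1) → L1-HIT  vc=[]
3: 0xbb (blk 11, set 1) → MISS  vc=[15]
4: 0xf1 (blk 15, set 1) → VC-HIT  vc=[11]
5: 0xb1 (blk 11, set 1) → VC-HIT  vc=[15]
6: 0xb3 (blk 11, set 1) → L1-HIT  vc=[15]
7: 0xf5 (blk 15, set 1) → VC-HIT  vc=[11]
8: 0xb9 (blk 11, set 1) → VC-HIT  vc=[15]
9: 0xfc (blk 15, set 1) → VC-HIT  vc=[11]
10: 0xba (blk 11, set 1) → VC-HIT  vc=[15]
11: 0xfb (blk 15, set 1) → VC-HIT  vc=[11]
12: 0xb0 (blk 11, set 1) → VC-HIT  vc=[15]

OUTCOME = VC-HIT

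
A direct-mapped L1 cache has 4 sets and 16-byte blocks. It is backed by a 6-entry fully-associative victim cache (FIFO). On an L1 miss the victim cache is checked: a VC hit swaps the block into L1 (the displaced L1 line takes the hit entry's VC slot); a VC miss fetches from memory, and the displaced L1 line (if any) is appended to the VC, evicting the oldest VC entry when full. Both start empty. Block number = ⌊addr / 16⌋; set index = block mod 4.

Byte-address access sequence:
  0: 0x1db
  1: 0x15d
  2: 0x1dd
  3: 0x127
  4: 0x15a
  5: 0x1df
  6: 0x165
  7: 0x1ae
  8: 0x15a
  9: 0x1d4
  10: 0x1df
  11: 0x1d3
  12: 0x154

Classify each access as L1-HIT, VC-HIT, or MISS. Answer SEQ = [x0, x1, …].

SEQ = [MISS, MISS, VC-HIT, MISS, VC-HIT, VC-HIT, MISS, MISS, VC-HIT, VC-HIT, L1-HIT, L1-HIT, VC-HIT]

#0 0x1db→b29/s1 MISS; vc=[]
#1 0x15d→b21/s1 MISS; vc=[29]
#2 0x1dd→b29/s1 VC-HIT; vc=[21]
#3 0x127→b18/s2 MISS; vc=[21]
#4 0x15a→b21/s1 VC-HIT; vc=[29]
#5 0x1df→b29/s1 VC-HIT; vc=[21]
#6 0x165→b22/s2 MISS; vc=[21,18]
#7 0x1ae→b26/s2 MISS; vc=[21,18,22]
#8 0x15a→b21/s1 VC-HIT; vc=[29,18,22]
#9 0x1d4→b29/s1 VC-HIT; vc=[21,18,22]
#10 0x1df→b29/s1 L1-HIT; vc=[21,18,22]
#11 0x1d3→b29/s1 L1-HIT; vc=[21,18,22]
#12 0x154→b21/s1 VC-HIT; vc=[29,18,22]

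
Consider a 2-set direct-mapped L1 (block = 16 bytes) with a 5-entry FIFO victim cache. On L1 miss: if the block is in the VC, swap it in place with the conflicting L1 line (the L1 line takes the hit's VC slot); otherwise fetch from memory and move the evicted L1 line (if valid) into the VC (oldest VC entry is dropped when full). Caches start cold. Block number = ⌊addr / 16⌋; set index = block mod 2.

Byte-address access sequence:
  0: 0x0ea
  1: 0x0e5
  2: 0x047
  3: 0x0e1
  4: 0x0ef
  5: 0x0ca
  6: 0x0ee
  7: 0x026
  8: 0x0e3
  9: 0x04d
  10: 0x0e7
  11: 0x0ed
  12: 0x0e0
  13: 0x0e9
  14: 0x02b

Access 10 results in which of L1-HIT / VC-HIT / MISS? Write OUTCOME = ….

OUTCOME = VC-HIT

#0 0xea→b14/s0 MISS; vc=[]
#1 0xe5→b14/s0 L1-HIT; vc=[]
#2 0x47→b4/s0 MISS; vc=[14]
#3 0xe1→b14/s0 VC-HIT; vc=[4]
#4 0xef→b14/s0 L1-HIT; vc=[4]
#5 0xca→b12/s0 MISS; vc=[4,14]
#6 0xee→b14/s0 VC-HIT; vc=[4,12]
#7 0x26→b2/s0 MISS; vc=[4,12,14]
#8 0xe3→b14/s0 VC-HIT; vc=[4,12,2]
#9 0x4d→b4/s0 VC-HIT; vc=[14,12,2]
#10 0xe7→b14/s0 VC-HIT; vc=[4,12,2]
#11 0xed→b14/s0 L1-HIT; vc=[4,12,2]
#12 0xe0→b14/s0 L1-HIT; vc=[4,12,2]
#13 0xe9→b14/s0 L1-HIT; vc=[4,12,2]
#14 0x2b→b2/s0 VC-HIT; vc=[4,12,14]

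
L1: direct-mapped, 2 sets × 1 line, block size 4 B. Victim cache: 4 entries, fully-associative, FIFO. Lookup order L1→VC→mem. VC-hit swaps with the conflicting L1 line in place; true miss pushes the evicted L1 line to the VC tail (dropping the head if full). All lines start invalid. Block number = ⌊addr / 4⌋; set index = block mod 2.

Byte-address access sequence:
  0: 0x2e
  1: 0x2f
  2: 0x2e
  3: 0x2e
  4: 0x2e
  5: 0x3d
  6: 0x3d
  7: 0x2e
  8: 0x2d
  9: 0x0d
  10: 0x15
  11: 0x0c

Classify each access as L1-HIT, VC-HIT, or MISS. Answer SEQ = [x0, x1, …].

0: 0x2e (blk 11, set 1) → MISS  vc=[]
1: 0x2f (blk 11, set 1) → L1-HIT  vc=[]
2: 0x2e (blk 11, set 1) → L1-HIT  vc=[]
3: 0x2e (blk 11, set 1) → L1-HIT  vc=[]
4: 0x2e (blk 11, set 1) → L1-HIT  vc=[]
5: 0x3d (blk 15, set 1) → MISS  vc=[11]
6: 0x3d (blk 15, set 1) → L1-HIT  vc=[11]
7: 0x2e (blk 11, set 1) → VC-HIT  vc=[15]
8: 0x2d (blk 11, set 1) → L1-HIT  vc=[15]
9: 0xd (blk 3, set 1) → MISS  vc=[15, 11]
10: 0x15 (blk 5, set 1) → MISS  vc=[15, 11, 3]
11: 0xc (blk 3, set 1) → VC-HIT  vc=[15, 11, 5]

SEQ = [MISS, L1-HIT, L1-HIT, L1-HIT, L1-HIT, MISS, L1-HIT, VC-HIT, L1-HIT, MISS, MISS, VC-HIT]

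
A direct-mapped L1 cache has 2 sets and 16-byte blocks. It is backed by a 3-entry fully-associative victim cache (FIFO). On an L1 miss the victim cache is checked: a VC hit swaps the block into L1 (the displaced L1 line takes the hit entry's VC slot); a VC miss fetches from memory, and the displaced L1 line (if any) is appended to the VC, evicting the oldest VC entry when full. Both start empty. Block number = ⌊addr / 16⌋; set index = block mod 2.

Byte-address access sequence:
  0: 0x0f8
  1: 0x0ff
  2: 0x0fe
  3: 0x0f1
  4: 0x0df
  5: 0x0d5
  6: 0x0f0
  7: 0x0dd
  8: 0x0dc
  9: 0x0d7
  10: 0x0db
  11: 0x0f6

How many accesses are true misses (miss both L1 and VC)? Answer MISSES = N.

0: 0xf8 (blk 15, set 1) → MISS  vc=[]
1: 0xff (blk 15, set 1) → L1-HIT  vc=[]
2: 0xfe (blk 15, set 1) → L1-HIT  vc=[]
3: 0xf1 (blk 15, set 1) → L1-HIT  vc=[]
4: 0xdf (blk 13, set 1) → MISS  vc=[15]
5: 0xd5 (blk 13, set 1) → L1-HIT  vc=[15]
6: 0xf0 (blk 15, set 1) → VC-HIT  vc=[13]
7: 0xdd (blk 13, set 1) → VC-HIT  vc=[15]
8: 0xdc (blk 13, set 1) → L1-HIT  vc=[15]
9: 0xd7 (blk 13, set 1) → L1-HIT  vc=[15]
10: 0xdb (blk 13, set 1) → L1-HIT  vc=[15]
11: 0xf6 (blk 15, set 1) → VC-HIT  vc=[13]

MISSES = 2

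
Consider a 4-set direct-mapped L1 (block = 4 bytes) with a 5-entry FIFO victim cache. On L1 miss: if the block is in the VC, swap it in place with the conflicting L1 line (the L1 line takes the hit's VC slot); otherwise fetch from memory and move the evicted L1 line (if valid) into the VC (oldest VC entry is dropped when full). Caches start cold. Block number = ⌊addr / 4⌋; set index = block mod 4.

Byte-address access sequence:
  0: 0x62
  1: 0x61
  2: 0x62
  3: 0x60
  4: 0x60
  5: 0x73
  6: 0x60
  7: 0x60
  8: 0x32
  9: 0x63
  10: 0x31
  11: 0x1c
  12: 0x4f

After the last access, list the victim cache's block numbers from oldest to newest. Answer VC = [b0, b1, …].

VC = [28, 24, 7]

#0 0x62→b24/s0 MISS; vc=[]
#1 0x61→b24/s0 L1-HIT; vc=[]
#2 0x62→b24/s0 L1-HIT; vc=[]
#3 0x60→b24/s0 L1-HIT; vc=[]
#4 0x60→b24/s0 L1-HIT; vc=[]
#5 0x73→b28/s0 MISS; vc=[24]
#6 0x60→b24/s0 VC-HIT; vc=[28]
#7 0x60→b24/s0 L1-HIT; vc=[28]
#8 0x32→b12/s0 MISS; vc=[28,24]
#9 0x63→b24/s0 VC-HIT; vc=[28,12]
#10 0x31→b12/s0 VC-HIT; vc=[28,24]
#11 0x1c→b7/s3 MISS; vc=[28,24]
#12 0x4f→b19/s3 MISS; vc=[28,24,7]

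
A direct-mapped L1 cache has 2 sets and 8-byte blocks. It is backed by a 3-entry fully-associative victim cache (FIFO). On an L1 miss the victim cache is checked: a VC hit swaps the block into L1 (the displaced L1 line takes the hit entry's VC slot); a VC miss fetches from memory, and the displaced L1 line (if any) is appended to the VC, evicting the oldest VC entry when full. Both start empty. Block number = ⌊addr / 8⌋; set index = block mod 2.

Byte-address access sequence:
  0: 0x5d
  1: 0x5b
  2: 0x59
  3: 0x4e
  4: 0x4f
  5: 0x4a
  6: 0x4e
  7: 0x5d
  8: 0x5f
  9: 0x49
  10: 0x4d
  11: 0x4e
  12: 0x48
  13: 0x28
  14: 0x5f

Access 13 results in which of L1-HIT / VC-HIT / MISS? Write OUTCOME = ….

#0 0x5d→b11/s1 MISS; vc=[]
#1 0x5b→b11/s1 L1-HIT; vc=[]
#2 0x59→b11/s1 L1-HIT; vc=[]
#3 0x4e→b9/s1 MISS; vc=[11]
#4 0x4f→b9/s1 L1-HIT; vc=[11]
#5 0x4a→b9/s1 L1-HIT; vc=[11]
#6 0x4e→b9/s1 L1-HIT; vc=[11]
#7 0x5d→b11/s1 VC-HIT; vc=[9]
#8 0x5f→b11/s1 L1-HIT; vc=[9]
#9 0x49→b9/s1 VC-HIT; vc=[11]
#10 0x4d→b9/s1 L1-HIT; vc=[11]
#11 0x4e→b9/s1 L1-HIT; vc=[11]
#12 0x48→b9/s1 L1-HIT; vc=[11]
#13 0x28→b5/s1 MISS; vc=[11,9]
#14 0x5f→b11/s1 VC-HIT; vc=[5,9]

OUTCOME = MISS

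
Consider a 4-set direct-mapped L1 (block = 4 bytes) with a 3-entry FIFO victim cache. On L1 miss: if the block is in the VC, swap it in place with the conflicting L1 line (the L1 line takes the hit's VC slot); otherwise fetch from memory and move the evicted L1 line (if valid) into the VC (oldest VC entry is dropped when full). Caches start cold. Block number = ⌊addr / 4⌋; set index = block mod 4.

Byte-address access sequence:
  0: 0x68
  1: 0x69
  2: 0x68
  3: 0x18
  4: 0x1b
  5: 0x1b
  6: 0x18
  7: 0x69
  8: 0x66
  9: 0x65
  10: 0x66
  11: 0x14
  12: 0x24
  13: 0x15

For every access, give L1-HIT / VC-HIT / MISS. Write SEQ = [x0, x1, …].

SEQ = [MISS, L1-HIT, L1-HIT, MISS, L1-HIT, L1-HIT, L1-HIT, VC-HIT, MISS, L1-HIT, L1-HIT, MISS, MISS, VC-HIT]

0: 0x68 (blk 26, set 2) → MISS  vc=[]
1: 0x69 (blk 26, set 2) → L1-HIT  vc=[]
2: 0x68 (blk 26, set 2) → L1-HIT  vc=[]
3: 0x18 (blk 6, set 2) → MISS  vc=[26]
4: 0x1b (blk 6, set 2) → L1-HIT  vc=[26]
5: 0x1b (blk 6, set 2) → L1-HIT  vc=[26]
6: 0x18 (blk 6, set 2) → L1-HIT  vc=[26]
7: 0x69 (blk 26, set 2) → VC-HIT  vc=[6]
8: 0x66 (blk 25, set 1) → MISS  vc=[6]
9: 0x65 (blk 25, set 1) → L1-HIT  vc=[6]
10: 0x66 (blk 25, set 1) → L1-HIT  vc=[6]
11: 0x14 (blk 5, set 1) → MISS  vc=[6, 25]
12: 0x24 (blk 9, set 1) → MISS  vc=[6, 25, 5]
13: 0x15 (blk 5, set 1) → VC-HIT  vc=[6, 25, 9]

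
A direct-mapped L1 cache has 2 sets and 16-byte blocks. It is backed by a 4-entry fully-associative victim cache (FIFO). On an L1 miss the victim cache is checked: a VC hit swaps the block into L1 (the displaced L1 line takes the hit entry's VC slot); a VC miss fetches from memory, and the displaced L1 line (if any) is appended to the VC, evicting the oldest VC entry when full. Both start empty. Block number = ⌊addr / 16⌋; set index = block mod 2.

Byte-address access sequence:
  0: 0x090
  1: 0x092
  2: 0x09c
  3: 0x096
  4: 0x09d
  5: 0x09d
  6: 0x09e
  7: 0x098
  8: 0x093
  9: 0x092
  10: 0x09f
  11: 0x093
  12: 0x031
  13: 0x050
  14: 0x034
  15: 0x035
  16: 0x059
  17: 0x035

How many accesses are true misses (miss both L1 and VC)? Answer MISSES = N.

MISSES = 3

  [0] addr=0x90 blk=9 s=1: MISS | VC []
  [1] addr=0x92 blk=9 s=1: L1-HIT | VC []
  [2] addr=0x9c blk=9 s=1: L1-HIT | VC []
  [3] addr=0x96 blk=9 s=1: L1-HIT | VC []
  [4] addr=0x9d blk=9 s=1: L1-HIT | VC []
  [5] addr=0x9d blk=9 s=1: L1-HIT | VC []
  [6] addr=0x9e blk=9 s=1: L1-HIT | VC []
  [7] addr=0x98 blk=9 s=1: L1-HIT | VC []
  [8] addr=0x93 blk=9 s=1: L1-HIT | VC []
  [9] addr=0x92 blk=9 s=1: L1-HIT | VC []
  [10] addr=0x9f blk=9 s=1: L1-HIT | VC []
  [11] addr=0x93 blk=9 s=1: L1-HIT | VC []
  [12] addr=0x31 blk=3 s=1: MISS | VC [9]
  [13] addr=0x50 blk=5 s=1: MISS | VC [9, 3]
  [14] addr=0x34 blk=3 s=1: VC-HIT | VC [9, 5]
  [15] addr=0x35 blk=3 s=1: L1-HIT | VC [9, 5]
  [16] addr=0x59 blk=5 s=1: VC-HIT | VC [9, 3]
  [17] addr=0x35 blk=3 s=1: VC-HIT | VC [9, 5]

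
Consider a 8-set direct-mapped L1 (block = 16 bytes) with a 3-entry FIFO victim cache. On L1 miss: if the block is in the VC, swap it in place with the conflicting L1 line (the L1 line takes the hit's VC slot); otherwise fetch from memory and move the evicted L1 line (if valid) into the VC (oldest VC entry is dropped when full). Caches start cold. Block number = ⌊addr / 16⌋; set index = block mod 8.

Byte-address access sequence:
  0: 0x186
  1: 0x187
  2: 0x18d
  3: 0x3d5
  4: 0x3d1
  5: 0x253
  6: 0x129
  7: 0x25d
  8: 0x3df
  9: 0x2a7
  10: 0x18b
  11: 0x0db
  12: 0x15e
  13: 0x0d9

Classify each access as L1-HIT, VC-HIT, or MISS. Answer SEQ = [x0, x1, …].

  [0] addr=0x186 blk=24 s=0: MISS | VC []
  [1] addr=0x187 blk=24 s=0: L1-HIT | VC []
  [2] addr=0x18d blk=24 s=0: L1-HIT | VC []
  [3] addr=0x3d5 blk=61 s=5: MISS | VC []
  [4] addr=0x3d1 blk=61 s=5: L1-HIT | VC []
  [5] addr=0x253 blk=37 s=5: MISS | VC [61]
  [6] addr=0x129 blk=18 s=2: MISS | VC [61]
  [7] addr=0x25d blk=37 s=5: L1-HIT | VC [61]
  [8] addr=0x3df blk=61 s=5: VC-HIT | VC [37]
  [9] addr=0x2a7 blk=42 s=2: MISS | VC [37, 18]
  [10] addr=0x18b blk=24 s=0: L1-HIT | VC [37, 18]
  [11] addr=0xdb blk=13 s=5: MISS | VC [37, 18, 61]
  [12] addr=0x15e blk=21 s=5: MISS | VC [18, 61, 13]
  [13] addr=0xd9 blk=13 s=5: VC-HIT | VC [18, 61, 21]

SEQ = [MISS, L1-HIT, L1-HIT, MISS, L1-HIT, MISS, MISS, L1-HIT, VC-HIT, MISS, L1-HIT, MISS, MISS, VC-HIT]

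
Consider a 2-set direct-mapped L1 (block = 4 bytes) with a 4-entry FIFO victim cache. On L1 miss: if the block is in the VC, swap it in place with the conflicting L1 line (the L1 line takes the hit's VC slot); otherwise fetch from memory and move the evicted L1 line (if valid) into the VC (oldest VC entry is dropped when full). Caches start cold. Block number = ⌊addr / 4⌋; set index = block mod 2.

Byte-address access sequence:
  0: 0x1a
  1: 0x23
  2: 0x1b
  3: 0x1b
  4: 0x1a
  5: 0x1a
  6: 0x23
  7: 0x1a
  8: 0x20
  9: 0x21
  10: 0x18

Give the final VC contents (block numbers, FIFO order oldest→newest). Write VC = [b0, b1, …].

#0 0x1a→b6/s0 MISS; vc=[]
#1 0x23→b8/s0 MISS; vc=[6]
#2 0x1b→b6/s0 VC-HIT; vc=[8]
#3 0x1b→b6/s0 L1-HIT; vc=[8]
#4 0x1a→b6/s0 L1-HIT; vc=[8]
#5 0x1a→b6/s0 L1-HIT; vc=[8]
#6 0x23→b8/s0 VC-HIT; vc=[6]
#7 0x1a→b6/s0 VC-HIT; vc=[8]
#8 0x20→b8/s0 VC-HIT; vc=[6]
#9 0x21→b8/s0 L1-HIT; vc=[6]
#10 0x18→b6/s0 VC-HIT; vc=[8]

VC = [8]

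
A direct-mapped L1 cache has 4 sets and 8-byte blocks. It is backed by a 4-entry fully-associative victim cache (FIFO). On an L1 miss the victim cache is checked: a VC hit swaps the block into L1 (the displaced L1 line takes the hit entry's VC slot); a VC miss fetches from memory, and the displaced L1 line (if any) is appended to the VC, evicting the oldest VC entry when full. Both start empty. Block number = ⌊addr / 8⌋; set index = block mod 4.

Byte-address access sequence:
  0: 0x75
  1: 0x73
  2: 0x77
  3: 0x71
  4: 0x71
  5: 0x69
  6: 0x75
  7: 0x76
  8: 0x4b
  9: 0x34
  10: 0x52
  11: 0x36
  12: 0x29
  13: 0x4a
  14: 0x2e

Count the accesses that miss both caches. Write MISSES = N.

MISSES = 6

0: 0x75 (blk 14, set 2) → MISS  vc=[]
1: 0x73 (blk 14, set 2) → L1-HIT  vc=[]
2: 0x77 (blk 14, set 2) → L1-HIT  vc=[]
3: 0x71 (blk 14, set 2) → L1-HIT  vc=[]
4: 0x71 (blk 14, set 2) → L1-HIT  vc=[]
5: 0x69 (blk 13, set 1) → MISS  vc=[]
6: 0x75 (blk 14, set 2) → L1-HIT  vc=[]
7: 0x76 (blk 14, set 2) → L1-HIT  vc=[]
8: 0x4b (blk 9, set 1) → MISS  vc=[13]
9: 0x34 (blk 6, set 2) → MISS  vc=[13, 14]
10: 0x52 (blk 10, set 2) → MISS  vc=[13, 14, 6]
11: 0x36 (blk 6, set 2) → VC-HIT  vc=[13, 14, 10]
12: 0x29 (blk 5, set 1) → MISS  vc=[13, 14, 10, 9]
13: 0x4a (blk 9, set 1) → VC-HIT  vc=[13, 14, 10, 5]
14: 0x2e (blk 5, set 1) → VC-HIT  vc=[13, 14, 10, 9]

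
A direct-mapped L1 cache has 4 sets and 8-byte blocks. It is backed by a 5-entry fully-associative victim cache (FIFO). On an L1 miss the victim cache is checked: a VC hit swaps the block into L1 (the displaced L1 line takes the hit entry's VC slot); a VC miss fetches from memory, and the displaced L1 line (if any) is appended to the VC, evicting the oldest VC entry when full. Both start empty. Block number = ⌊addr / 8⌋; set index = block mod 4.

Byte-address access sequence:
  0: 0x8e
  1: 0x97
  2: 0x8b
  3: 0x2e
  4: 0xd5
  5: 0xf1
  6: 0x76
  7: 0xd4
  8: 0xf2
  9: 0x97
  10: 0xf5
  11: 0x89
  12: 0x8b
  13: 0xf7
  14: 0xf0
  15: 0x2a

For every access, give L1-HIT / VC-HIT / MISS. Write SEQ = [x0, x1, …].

#0 0x8e→b17/s1 MISS; vc=[]
#1 0x97→b18/s2 MISS; vc=[]
#2 0x8b→b17/s1 L1-HIT; vc=[]
#3 0x2e→b5/s1 MISS; vc=[17]
#4 0xd5→b26/s2 MISS; vc=[17,18]
#5 0xf1→b30/s2 MISS; vc=[17,18,26]
#6 0x76→b14/s2 MISS; vc=[17,18,26,30]
#7 0xd4→b26/s2 VC-HIT; vc=[17,18,14,30]
#8 0xf2→b30/s2 VC-HIT; vc=[17,18,14,26]
#9 0x97→b18/s2 VC-HIT; vc=[17,30,14,26]
#10 0xf5→b30/s2 VC-HIT; vc=[17,18,14,26]
#11 0x89→b17/s1 VC-HIT; vc=[5,18,14,26]
#12 0x8b→b17/s1 L1-HIT; vc=[5,18,14,26]
#13 0xf7→b30/s2 L1-HIT; vc=[5,18,14,26]
#14 0xf0→b30/s2 L1-HIT; vc=[5,18,14,26]
#15 0x2a→b5/s1 VC-HIT; vc=[17,18,14,26]

SEQ = [MISS, MISS, L1-HIT, MISS, MISS, MISS, MISS, VC-HIT, VC-HIT, VC-HIT, VC-HIT, VC-HIT, L1-HIT, L1-HIT, L1-HIT, VC-HIT]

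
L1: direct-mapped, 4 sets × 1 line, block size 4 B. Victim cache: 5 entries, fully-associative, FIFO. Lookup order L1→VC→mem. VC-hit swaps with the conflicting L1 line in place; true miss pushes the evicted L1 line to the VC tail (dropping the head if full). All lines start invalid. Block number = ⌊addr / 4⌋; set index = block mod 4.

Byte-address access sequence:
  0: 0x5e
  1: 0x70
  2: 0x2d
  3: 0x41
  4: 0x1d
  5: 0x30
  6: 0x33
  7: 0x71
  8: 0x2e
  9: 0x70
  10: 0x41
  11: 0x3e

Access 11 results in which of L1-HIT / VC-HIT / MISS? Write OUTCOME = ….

  [0] addr=0x5e blk=23 s=3: MISS | VC []
  [1] addr=0x70 blk=28 s=0: MISS | VC []
  [2] addr=0x2d blk=11 s=3: MISS | VC [23]
  [3] addr=0x41 blk=16 s=0: MISS | VC [23, 28]
  [4] addr=0x1d blk=7 s=3: MISS | VC [23, 28, 11]
  [5] addr=0x30 blk=12 s=0: MISS | VC [23, 28, 11, 16]
  [6] addr=0x33 blk=12 s=0: L1-HIT | VC [23, 28, 11, 16]
  [7] addr=0x71 blk=28 s=0: VC-HIT | VC [23, 12, 11, 16]
  [8] addr=0x2e blk=11 s=3: VC-HIT | VC [23, 12, 7, 16]
  [9] addr=0x70 blk=28 s=0: L1-HIT | VC [23, 12, 7, 16]
  [10] addr=0x41 blk=16 s=0: VC-HIT | VC [23, 12, 7, 28]
  [11] addr=0x3e blk=15 s=3: MISS | VC [23, 12, 7, 28, 11]

OUTCOME = MISS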